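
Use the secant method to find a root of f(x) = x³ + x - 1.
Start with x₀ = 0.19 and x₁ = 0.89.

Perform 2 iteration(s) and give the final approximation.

f(x) = x³ + x - 1
x₀ = 0.19, x₁ = 0.89

Secant formula: x_{n+1} = x_n - f(x_n)(x_n - x_{n-1})/(f(x_n) - f(x_{n-1}))

Iteration 1:
  f(0.190000) = -0.803141
  f(0.890000) = 0.594969
  x_2 = 0.890000 - 0.594969×(0.890000 - 0.190000)/(0.594969 - (-0.803141))
       = 0.592113
Iteration 2:
  f(0.890000) = 0.594969
  f(0.592113) = -0.200293
  x_3 = 0.592113 - (-0.200293)×(0.592113 - 0.890000)/(-0.200293 - 0.594969)
       = 0.667138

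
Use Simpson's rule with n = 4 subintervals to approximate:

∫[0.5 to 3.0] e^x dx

f(x) = e^x
a = 0.5, b = 3.0, n = 4
h = (b - a)/n = 0.625000

Simpson's rule: (h/3)[f(x₀) + 4f(x₁) + 2f(x₂) + ... + f(xₙ)]

x_0 = 0.5000, f(x_0) = 1.648721, coefficient = 1
x_1 = 1.1250, f(x_1) = 3.080217, coefficient = 4
x_2 = 1.7500, f(x_2) = 5.754603, coefficient = 2
x_3 = 2.3750, f(x_3) = 10.751013, coefficient = 4
x_4 = 3.0000, f(x_4) = 20.085537, coefficient = 1

I ≈ (0.625000/3) × 88.568384 = 18.451747
Exact value: 18.436816
Error: 0.014931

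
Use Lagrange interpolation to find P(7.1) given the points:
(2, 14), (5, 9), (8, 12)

Lagrange interpolation formula:
P(x) = Σ yᵢ × Lᵢ(x)
where Lᵢ(x) = Π_{j≠i} (x - xⱼ)/(xᵢ - xⱼ)

L_0(7.1) = (7.1 - 5)/(2 - 5) × (7.1 - 8)/(2 - 8) = -0.105000
L_1(7.1) = (7.1 - 2)/(5 - 2) × (7.1 - 8)/(5 - 8) = 0.510000
L_2(7.1) = (7.1 - 2)/(8 - 2) × (7.1 - 5)/(8 - 5) = 0.595000

P(7.1) = 14×L_0(7.1) + 9×L_1(7.1) + 12×L_2(7.1)
P(7.1) = 10.260000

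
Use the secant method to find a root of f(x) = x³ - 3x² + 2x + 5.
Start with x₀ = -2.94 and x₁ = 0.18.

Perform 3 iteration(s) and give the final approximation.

f(x) = x³ - 3x² + 2x + 5
x₀ = -2.94, x₁ = 0.18

Secant formula: x_{n+1} = x_n - f(x_n)(x_n - x_{n-1})/(f(x_n) - f(x_{n-1}))

Iteration 1:
  f(-2.940000) = -52.222984
  f(0.180000) = 5.268632
  x_2 = 0.180000 - 5.268632×(0.180000 - (-2.940000))/(5.268632 - (-52.222984))
       = -0.105922
Iteration 2:
  f(0.180000) = 5.268632
  f(-0.105922) = 4.753309
  x_3 = -0.105922 - 4.753309×(-0.105922 - 0.180000)/(4.753309 - 5.268632)
       = -2.743250
Iteration 3:
  f(-0.105922) = 4.753309
  f(-2.743250) = -43.706856
  x_4 = -2.743250 - (-43.706856)×(-2.743250 - (-0.105922))/(-43.706856 - 4.753309)
       = -0.364610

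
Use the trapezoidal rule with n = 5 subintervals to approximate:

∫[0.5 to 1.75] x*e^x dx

f(x) = x*e^x
a = 0.5, b = 1.75, n = 5
h = (b - a)/n = 0.250000

Trapezoidal rule: (h/2)[f(x₀) + 2f(x₁) + 2f(x₂) + ... + f(xₙ)]

x_0 = 0.5000, f(x_0) = 0.824361, coefficient = 1
x_1 = 0.7500, f(x_1) = 1.587750, coefficient = 2
x_2 = 1.0000, f(x_2) = 2.718282, coefficient = 2
x_3 = 1.2500, f(x_3) = 4.362929, coefficient = 2
x_4 = 1.5000, f(x_4) = 6.722534, coefficient = 2
x_5 = 1.7500, f(x_5) = 10.070555, coefficient = 1

I ≈ (0.250000/2) × 41.677904 = 5.209738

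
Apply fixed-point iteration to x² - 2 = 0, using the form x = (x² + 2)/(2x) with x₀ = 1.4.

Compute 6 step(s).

Equation: x² - 2 = 0
Fixed-point form: x = (x² + 2)/(2x)
x₀ = 1.4

x_1 = g(1.400000) = 1.414286
x_2 = g(1.414286) = 1.414214
x_3 = g(1.414214) = 1.414214
x_4 = g(1.414214) = 1.414214
x_5 = g(1.414214) = 1.414214
x_6 = g(1.414214) = 1.414214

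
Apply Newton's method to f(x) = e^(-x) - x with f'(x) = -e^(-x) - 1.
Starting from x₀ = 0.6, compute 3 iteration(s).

f(x) = e^(-x) - x
f'(x) = -e^(-x) - 1
x₀ = 0.6

Newton-Raphson formula: x_{n+1} = x_n - f(x_n)/f'(x_n)

Iteration 1:
  f(0.600000) = -0.051188
  f'(0.600000) = -1.548812
  x_1 = 0.600000 - (-0.051188)/(-1.548812) = 0.566950
Iteration 2:
  f(0.566950) = 0.000303
  f'(0.566950) = -1.567253
  x_2 = 0.566950 - 0.000303/(-1.567253) = 0.567143
Iteration 3:
  f(0.567143) = 0.000000
  f'(0.567143) = -1.567143
  x_3 = 0.567143 - 0.000000/(-1.567143) = 0.567143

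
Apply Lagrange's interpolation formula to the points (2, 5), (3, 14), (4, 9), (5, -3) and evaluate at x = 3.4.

Lagrange interpolation formula:
P(x) = Σ yᵢ × Lᵢ(x)
where Lᵢ(x) = Π_{j≠i} (x - xⱼ)/(xᵢ - xⱼ)

L_0(3.4) = (3.4 - 3)/(2 - 3) × (3.4 - 4)/(2 - 4) × (3.4 - 5)/(2 - 5) = -0.064000
L_1(3.4) = (3.4 - 2)/(3 - 2) × (3.4 - 4)/(3 - 4) × (3.4 - 5)/(3 - 5) = 0.672000
L_2(3.4) = (3.4 - 2)/(4 - 2) × (3.4 - 3)/(4 - 3) × (3.4 - 5)/(4 - 5) = 0.448000
L_3(3.4) = (3.4 - 2)/(5 - 2) × (3.4 - 3)/(5 - 3) × (3.4 - 4)/(5 - 4) = -0.056000

P(3.4) = 5×L_0(3.4) + 14×L_1(3.4) + 9×L_2(3.4) + (-3)×L_3(3.4)
P(3.4) = 13.288000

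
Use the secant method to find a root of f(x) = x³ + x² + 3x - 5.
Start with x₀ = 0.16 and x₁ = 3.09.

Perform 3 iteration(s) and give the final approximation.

f(x) = x³ + x² + 3x - 5
x₀ = 0.16, x₁ = 3.09

Secant formula: x_{n+1} = x_n - f(x_n)(x_n - x_{n-1})/(f(x_n) - f(x_{n-1}))

Iteration 1:
  f(0.160000) = -4.490304
  f(3.090000) = 43.321729
  x_2 = 3.090000 - 43.321729×(3.090000 - 0.160000)/(43.321729 - (-4.490304))
       = 0.435173
Iteration 2:
  f(3.090000) = 43.321729
  f(0.435173) = -3.422693
  x_3 = 0.435173 - (-3.422693)×(0.435173 - 3.090000)/(-3.422693 - 43.321729)
       = 0.629563
Iteration 3:
  f(0.435173) = -3.422693
  f(0.629563) = -2.465432
  x_4 = 0.629563 - (-2.465432)×(0.629563 - 0.435173)/(-2.465432 - (-3.422693))
       = 1.130217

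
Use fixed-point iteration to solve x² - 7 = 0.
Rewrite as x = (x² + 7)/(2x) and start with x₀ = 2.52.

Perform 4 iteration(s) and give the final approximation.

Equation: x² - 7 = 0
Fixed-point form: x = (x² + 7)/(2x)
x₀ = 2.52

x_1 = g(2.520000) = 2.648889
x_2 = g(2.648889) = 2.645753
x_3 = g(2.645753) = 2.645751
x_4 = g(2.645751) = 2.645751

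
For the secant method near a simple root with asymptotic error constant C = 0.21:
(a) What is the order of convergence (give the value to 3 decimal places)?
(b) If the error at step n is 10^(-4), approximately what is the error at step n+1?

(a) Secant method has superlinear convergence with order φ = (1+√5)/2 ≈ 1.618.
    This means |e_{n+1}| ≈ C|e_n|^1.618.

(b) With |e_n| = 10^(-4) and C = 0.21:
    |e_{n+1}| ≈ 0.21 × (10^(-4))^1.618 = 0.21 × 10^(-6.47)

(a) ≈ 1.618 (golden ratio); (b) |e_{n+1}| ≈ 7.081e-08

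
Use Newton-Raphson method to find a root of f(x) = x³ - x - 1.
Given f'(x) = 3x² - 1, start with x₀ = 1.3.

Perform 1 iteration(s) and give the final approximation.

f(x) = x³ - x - 1
f'(x) = 3x² - 1
x₀ = 1.3

Newton-Raphson formula: x_{n+1} = x_n - f(x_n)/f'(x_n)

Iteration 1:
  f(1.300000) = -0.103000
  f'(1.300000) = 4.070000
  x_1 = 1.300000 - (-0.103000)/4.070000 = 1.325307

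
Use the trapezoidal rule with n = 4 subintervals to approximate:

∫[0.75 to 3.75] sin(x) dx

f(x) = sin(x)
a = 0.75, b = 3.75, n = 4
h = (b - a)/n = 0.750000

Trapezoidal rule: (h/2)[f(x₀) + 2f(x₁) + 2f(x₂) + ... + f(xₙ)]

x_0 = 0.7500, f(x_0) = 0.681639, coefficient = 1
x_1 = 1.5000, f(x_1) = 0.997495, coefficient = 2
x_2 = 2.2500, f(x_2) = 0.778073, coefficient = 2
x_3 = 3.0000, f(x_3) = 0.141120, coefficient = 2
x_4 = 3.7500, f(x_4) = -0.571561, coefficient = 1

I ≈ (0.750000/2) × 3.943454 = 1.478795
Exact value: 1.552248
Error: 0.073453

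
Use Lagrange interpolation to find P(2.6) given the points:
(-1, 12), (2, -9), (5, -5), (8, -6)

Lagrange interpolation formula:
P(x) = Σ yᵢ × Lᵢ(x)
where Lᵢ(x) = Π_{j≠i} (x - xⱼ)/(xᵢ - xⱼ)

L_0(2.6) = (2.6 - 2)/(-1 - 2) × (2.6 - 5)/(-1 - 5) × (2.6 - 8)/(-1 - 8) = -0.048000
L_1(2.6) = (2.6 - (-1))/(2 - (-1)) × (2.6 - 5)/(2 - 5) × (2.6 - 8)/(2 - 8) = 0.864000
L_2(2.6) = (2.6 - (-1))/(5 - (-1)) × (2.6 - 2)/(5 - 2) × (2.6 - 8)/(5 - 8) = 0.216000
L_3(2.6) = (2.6 - (-1))/(8 - (-1)) × (2.6 - 2)/(8 - 2) × (2.6 - 5)/(8 - 5) = -0.032000

P(2.6) = 12×L_0(2.6) + (-9)×L_1(2.6) + (-5)×L_2(2.6) + (-6)×L_3(2.6)
P(2.6) = -9.240000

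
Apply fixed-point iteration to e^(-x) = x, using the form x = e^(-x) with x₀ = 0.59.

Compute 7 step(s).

Equation: e^(-x) = x
Fixed-point form: x = e^(-x)
x₀ = 0.59

x_1 = g(0.590000) = 0.554327
x_2 = g(0.554327) = 0.574459
x_3 = g(0.574459) = 0.563010
x_4 = g(0.563010) = 0.569493
x_5 = g(0.569493) = 0.565812
x_6 = g(0.565812) = 0.567899
x_7 = g(0.567899) = 0.566715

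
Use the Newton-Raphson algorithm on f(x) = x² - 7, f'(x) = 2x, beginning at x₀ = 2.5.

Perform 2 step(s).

f(x) = x² - 7
f'(x) = 2x
x₀ = 2.5

Newton-Raphson formula: x_{n+1} = x_n - f(x_n)/f'(x_n)

Iteration 1:
  f(2.500000) = -0.750000
  f'(2.500000) = 5.000000
  x_1 = 2.500000 - (-0.750000)/5.000000 = 2.650000
Iteration 2:
  f(2.650000) = 0.022500
  f'(2.650000) = 5.300000
  x_2 = 2.650000 - 0.022500/5.300000 = 2.645755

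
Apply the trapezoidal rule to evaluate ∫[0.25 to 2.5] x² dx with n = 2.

f(x) = x²
a = 0.25, b = 2.5, n = 2
h = (b - a)/n = 1.125000

Trapezoidal rule: (h/2)[f(x₀) + 2f(x₁) + 2f(x₂) + ... + f(xₙ)]

x_0 = 0.2500, f(x_0) = 0.062500, coefficient = 1
x_1 = 1.3750, f(x_1) = 1.890625, coefficient = 2
x_2 = 2.5000, f(x_2) = 6.250000, coefficient = 1

I ≈ (1.125000/2) × 10.093750 = 5.677734
Exact value: 5.203125
Error: 0.474609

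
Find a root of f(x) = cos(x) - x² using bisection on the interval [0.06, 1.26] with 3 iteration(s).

f(x) = cos(x) - x²
Initial interval: [0.06, 1.26]

Iteration 1:
  c_1 = (0.060000 + 1.260000)/2 = 0.660000
  f(c_1) = f(0.660000) = 0.354392
  f(a) × f(c) ≥ 0, new interval: [0.660000, 1.260000]
Iteration 2:
  c_2 = (0.660000 + 1.260000)/2 = 0.960000
  f(c_2) = f(0.960000) = -0.348080
  f(a) × f(c) < 0, new interval: [0.660000, 0.960000]
Iteration 3:
  c_3 = (0.660000 + 0.960000)/2 = 0.810000
  f(c_3) = f(0.810000) = 0.033398
  f(a) × f(c) ≥ 0, new interval: [0.810000, 0.960000]

After 3 iteration(s), the approximation is c_3 = 0.810000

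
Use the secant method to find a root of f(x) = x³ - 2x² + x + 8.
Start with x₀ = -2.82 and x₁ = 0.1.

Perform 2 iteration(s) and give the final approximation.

f(x) = x³ - 2x² + x + 8
x₀ = -2.82, x₁ = 0.1

Secant formula: x_{n+1} = x_n - f(x_n)(x_n - x_{n-1})/(f(x_n) - f(x_{n-1}))

Iteration 1:
  f(-2.820000) = -33.150568
  f(0.100000) = 8.081000
  x_2 = 0.100000 - 8.081000×(0.100000 - (-2.820000))/(8.081000 - (-33.150568))
       = -0.472293
Iteration 2:
  f(0.100000) = 8.081000
  f(-0.472293) = 6.976237
  x_3 = -0.472293 - 6.976237×(-0.472293 - 0.100000)/(6.976237 - 8.081000)
       = -4.086144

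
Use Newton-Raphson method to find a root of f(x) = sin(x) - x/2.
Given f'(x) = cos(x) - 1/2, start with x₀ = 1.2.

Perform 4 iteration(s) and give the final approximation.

f(x) = sin(x) - x/2
f'(x) = cos(x) - 1/2
x₀ = 1.2

Newton-Raphson formula: x_{n+1} = x_n - f(x_n)/f'(x_n)

Iteration 1:
  f(1.200000) = 0.332039
  f'(1.200000) = -0.137642
  x_1 = 1.200000 - 0.332039/(-0.137642) = 3.612334
Iteration 2:
  f(3.612334) = -2.259714
  f'(3.612334) = -1.391232
  x_2 = 3.612334 - (-2.259714)/(-1.391232) = 1.988080
Iteration 3:
  f(1.988080) = -0.079847
  f'(1.988080) = -0.905279
  x_3 = 1.988080 - (-0.079847)/(-0.905279) = 1.899879
Iteration 4:
  f(1.899879) = -0.003600
  f'(1.899879) = -0.823175
  x_4 = 1.899879 - (-0.003600)/(-0.823175) = 1.895505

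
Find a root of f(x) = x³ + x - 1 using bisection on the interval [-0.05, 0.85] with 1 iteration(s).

f(x) = x³ + x - 1
Initial interval: [-0.05, 0.85]

Iteration 1:
  c_1 = (-0.050000 + 0.850000)/2 = 0.400000
  f(c_1) = f(0.400000) = -0.536000
  f(a) × f(c) ≥ 0, new interval: [0.400000, 0.850000]

After 1 iteration(s), the approximation is c_1 = 0.400000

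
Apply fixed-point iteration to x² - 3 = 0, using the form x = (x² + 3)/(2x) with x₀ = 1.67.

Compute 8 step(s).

Equation: x² - 3 = 0
Fixed-point form: x = (x² + 3)/(2x)
x₀ = 1.67

x_1 = g(1.670000) = 1.733204
x_2 = g(1.733204) = 1.732051
x_3 = g(1.732051) = 1.732051
x_4 = g(1.732051) = 1.732051
x_5 = g(1.732051) = 1.732051
x_6 = g(1.732051) = 1.732051
x_7 = g(1.732051) = 1.732051
x_8 = g(1.732051) = 1.732051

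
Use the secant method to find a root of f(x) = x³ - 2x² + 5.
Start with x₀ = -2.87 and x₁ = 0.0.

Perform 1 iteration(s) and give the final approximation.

f(x) = x³ - 2x² + 5
x₀ = -2.87, x₁ = 0.0

Secant formula: x_{n+1} = x_n - f(x_n)(x_n - x_{n-1})/(f(x_n) - f(x_{n-1}))

Iteration 1:
  f(-2.870000) = -35.113703
  f(0.000000) = 5.000000
  x_2 = 0.000000 - 5.000000×(0.000000 - (-2.870000))/(5.000000 - (-35.113703))
       = -0.357733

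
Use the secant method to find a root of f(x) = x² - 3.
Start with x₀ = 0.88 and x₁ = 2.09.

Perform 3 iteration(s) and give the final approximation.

f(x) = x² - 3
x₀ = 0.88, x₁ = 2.09

Secant formula: x_{n+1} = x_n - f(x_n)(x_n - x_{n-1})/(f(x_n) - f(x_{n-1}))

Iteration 1:
  f(0.880000) = -2.225600
  f(2.090000) = 1.368100
  x_2 = 2.090000 - 1.368100×(2.090000 - 0.880000)/(1.368100 - (-2.225600))
       = 1.629360
Iteration 2:
  f(2.090000) = 1.368100
  f(1.629360) = -0.345185
  x_3 = 1.629360 - (-0.345185)×(1.629360 - 2.090000)/(-0.345185 - 1.368100)
       = 1.722168
Iteration 3:
  f(1.629360) = -0.345185
  f(1.722168) = -0.034138
  x_4 = 1.722168 - (-0.034138)×(1.722168 - 1.629360)/(-0.034138 - (-0.345185))
       = 1.732354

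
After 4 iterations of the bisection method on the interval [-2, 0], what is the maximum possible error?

Bisection error bound: |error| ≤ (b-a)/2^n
|error| ≤ (0 - (-2))/2^4 = 2/2^4
|error| ≤ 0.1250000000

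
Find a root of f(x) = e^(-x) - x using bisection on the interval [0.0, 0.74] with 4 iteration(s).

f(x) = e^(-x) - x
Initial interval: [0.0, 0.74]

Iteration 1:
  c_1 = (0.000000 + 0.740000)/2 = 0.370000
  f(c_1) = f(0.370000) = 0.320734
  f(a) × f(c) ≥ 0, new interval: [0.370000, 0.740000]
Iteration 2:
  c_2 = (0.370000 + 0.740000)/2 = 0.555000
  f(c_2) = f(0.555000) = 0.019072
  f(a) × f(c) ≥ 0, new interval: [0.555000, 0.740000]
Iteration 3:
  c_3 = (0.555000 + 0.740000)/2 = 0.647500
  f(c_3) = f(0.647500) = -0.124147
  f(a) × f(c) < 0, new interval: [0.555000, 0.647500]
Iteration 4:
  c_4 = (0.555000 + 0.647500)/2 = 0.601250
  f(c_4) = f(0.601250) = -0.053124
  f(a) × f(c) < 0, new interval: [0.555000, 0.601250]

After 4 iteration(s), the approximation is c_4 = 0.601250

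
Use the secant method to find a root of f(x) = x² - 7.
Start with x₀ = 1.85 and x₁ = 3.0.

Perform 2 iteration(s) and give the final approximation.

f(x) = x² - 7
x₀ = 1.85, x₁ = 3.0

Secant formula: x_{n+1} = x_n - f(x_n)(x_n - x_{n-1})/(f(x_n) - f(x_{n-1}))

Iteration 1:
  f(1.850000) = -3.577500
  f(3.000000) = 2.000000
  x_2 = 3.000000 - 2.000000×(3.000000 - 1.850000)/(2.000000 - (-3.577500))
       = 2.587629
Iteration 2:
  f(3.000000) = 2.000000
  f(2.587629) = -0.304177
  x_3 = 2.587629 - (-0.304177)×(2.587629 - 3.000000)/(-0.304177 - 2.000000)
       = 2.642066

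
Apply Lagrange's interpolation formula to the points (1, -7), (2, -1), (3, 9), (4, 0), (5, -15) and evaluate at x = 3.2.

Lagrange interpolation formula:
P(x) = Σ yᵢ × Lᵢ(x)
where Lᵢ(x) = Π_{j≠i} (x - xⱼ)/(xᵢ - xⱼ)

L_0(3.2) = (3.2 - 2)/(1 - 2) × (3.2 - 3)/(1 - 3) × (3.2 - 4)/(1 - 4) × (3.2 - 5)/(1 - 5) = 0.014400
L_1(3.2) = (3.2 - 1)/(2 - 1) × (3.2 - 3)/(2 - 3) × (3.2 - 4)/(2 - 4) × (3.2 - 5)/(2 - 5) = -0.105600
L_2(3.2) = (3.2 - 1)/(3 - 1) × (3.2 - 2)/(3 - 2) × (3.2 - 4)/(3 - 4) × (3.2 - 5)/(3 - 5) = 0.950400
L_3(3.2) = (3.2 - 1)/(4 - 1) × (3.2 - 2)/(4 - 2) × (3.2 - 3)/(4 - 3) × (3.2 - 5)/(4 - 5) = 0.158400
L_4(3.2) = (3.2 - 1)/(5 - 1) × (3.2 - 2)/(5 - 2) × (3.2 - 3)/(5 - 3) × (3.2 - 4)/(5 - 4) = -0.017600

P(3.2) = (-7)×L_0(3.2) + (-1)×L_1(3.2) + 9×L_2(3.2) + 0×L_3(3.2) + (-15)×L_4(3.2)
P(3.2) = 8.822400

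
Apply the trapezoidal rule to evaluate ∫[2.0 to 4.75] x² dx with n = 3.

f(x) = x²
a = 2.0, b = 4.75, n = 3
h = (b - a)/n = 0.916667

Trapezoidal rule: (h/2)[f(x₀) + 2f(x₁) + 2f(x₂) + ... + f(xₙ)]

x_0 = 2.0000, f(x_0) = 4.000000, coefficient = 1
x_1 = 2.9167, f(x_1) = 8.506944, coefficient = 2
x_2 = 3.8333, f(x_2) = 14.694444, coefficient = 2
x_3 = 4.7500, f(x_3) = 22.562500, coefficient = 1

I ≈ (0.916667/2) × 72.965278 = 33.442419
Exact value: 33.057292
Error: 0.385127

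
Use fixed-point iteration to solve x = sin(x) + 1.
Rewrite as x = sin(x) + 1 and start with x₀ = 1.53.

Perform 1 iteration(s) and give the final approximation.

Equation: x = sin(x) + 1
Fixed-point form: x = sin(x) + 1
x₀ = 1.53

x_1 = g(1.530000) = 1.999168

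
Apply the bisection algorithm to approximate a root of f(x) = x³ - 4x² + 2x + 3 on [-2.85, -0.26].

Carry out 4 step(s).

f(x) = x³ - 4x² + 2x + 3
Initial interval: [-2.85, -0.26]

Iteration 1:
  c_1 = (-2.850000 + (-0.260000))/2 = -1.555000
  f(c_1) = f(-1.555000) = -13.542129
  f(a) × f(c) ≥ 0, new interval: [-1.555000, -0.260000]
Iteration 2:
  c_2 = (-1.555000 + (-0.260000))/2 = -0.907500
  f(c_2) = f(-0.907500) = -2.856602
  f(a) × f(c) ≥ 0, new interval: [-0.907500, -0.260000]
Iteration 3:
  c_3 = (-0.907500 + (-0.260000))/2 = -0.583750
  f(c_3) = f(-0.583750) = 0.270523
  f(a) × f(c) < 0, new interval: [-0.907500, -0.583750]
Iteration 4:
  c_4 = (-0.907500 + (-0.583750))/2 = -0.745625
  f(c_4) = f(-0.745625) = -1.129612
  f(a) × f(c) ≥ 0, new interval: [-0.745625, -0.583750]

After 4 iteration(s), the approximation is c_4 = -0.745625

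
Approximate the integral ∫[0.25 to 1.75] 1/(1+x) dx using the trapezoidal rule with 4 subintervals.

f(x) = 1/(1+x)
a = 0.25, b = 1.75, n = 4
h = (b - a)/n = 0.375000

Trapezoidal rule: (h/2)[f(x₀) + 2f(x₁) + 2f(x₂) + ... + f(xₙ)]

x_0 = 0.2500, f(x_0) = 0.800000, coefficient = 1
x_1 = 0.6250, f(x_1) = 0.615385, coefficient = 2
x_2 = 1.0000, f(x_2) = 0.500000, coefficient = 2
x_3 = 1.3750, f(x_3) = 0.421053, coefficient = 2
x_4 = 1.7500, f(x_4) = 0.363636, coefficient = 1

I ≈ (0.375000/2) × 4.236511 = 0.794346
Exact value: 0.788457
Error: 0.005888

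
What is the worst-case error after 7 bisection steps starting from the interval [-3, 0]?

Bisection error bound: |error| ≤ (b-a)/2^n
|error| ≤ (0 - (-3))/2^7 = 3/2^7
|error| ≤ 0.0234375000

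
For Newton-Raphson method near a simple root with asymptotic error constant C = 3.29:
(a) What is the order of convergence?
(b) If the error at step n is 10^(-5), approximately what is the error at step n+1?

(a) Newton-Raphson has quadratic (order 2) convergence near simple roots.
    This means |e_{n+1}| ≈ C|e_n|².

(b) With |e_n| = 10^(-5) and C = 3.29:
    |e_{n+1}| ≈ 3.29 × (10^(-5))² = 3.29 × 10^(-10)

(a) 2 (quadratic); (b) |e_{n+1}| ≈ 3.290e-10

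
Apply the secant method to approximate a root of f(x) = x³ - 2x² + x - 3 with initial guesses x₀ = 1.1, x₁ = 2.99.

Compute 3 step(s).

f(x) = x³ - 2x² + x - 3
x₀ = 1.1, x₁ = 2.99

Secant formula: x_{n+1} = x_n - f(x_n)(x_n - x_{n-1})/(f(x_n) - f(x_{n-1}))

Iteration 1:
  f(1.100000) = -2.989000
  f(2.990000) = 8.840699
  x_2 = 2.990000 - 8.840699×(2.990000 - 1.100000)/(8.840699 - (-2.989000))
       = 1.577545
Iteration 2:
  f(2.990000) = 8.840699
  f(1.577545) = -2.473798
  x_3 = 1.577545 - (-2.473798)×(1.577545 - 2.990000)/(-2.473798 - 8.840699)
       = 1.886363
Iteration 3:
  f(1.577545) = -2.473798
  f(1.886363) = -1.517997
  x_4 = 1.886363 - (-1.517997)×(1.886363 - 1.577545)/(-1.517997 - (-2.473798))
       = 2.376828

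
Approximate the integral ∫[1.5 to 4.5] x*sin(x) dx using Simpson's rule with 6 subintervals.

f(x) = x*sin(x)
a = 1.5, b = 4.5, n = 6
h = (b - a)/n = 0.500000

Simpson's rule: (h/3)[f(x₀) + 4f(x₁) + 2f(x₂) + ... + f(xₙ)]

x_0 = 1.5000, f(x_0) = 1.496242, coefficient = 1
x_1 = 2.0000, f(x_1) = 1.818595, coefficient = 4
x_2 = 2.5000, f(x_2) = 1.496180, coefficient = 2
x_3 = 3.0000, f(x_3) = 0.423360, coefficient = 4
x_4 = 3.5000, f(x_4) = -1.227741, coefficient = 2
x_5 = 4.0000, f(x_5) = -3.027210, coefficient = 4
x_6 = 4.5000, f(x_6) = -4.398886, coefficient = 1

I ≈ (0.500000/3) × -5.506785 = -0.917798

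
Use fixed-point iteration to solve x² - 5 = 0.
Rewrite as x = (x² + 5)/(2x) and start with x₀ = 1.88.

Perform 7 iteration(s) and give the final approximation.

Equation: x² - 5 = 0
Fixed-point form: x = (x² + 5)/(2x)
x₀ = 1.88

x_1 = g(1.880000) = 2.269787
x_2 = g(2.269787) = 2.236318
x_3 = g(2.236318) = 2.236068
x_4 = g(2.236068) = 2.236068
x_5 = g(2.236068) = 2.236068
x_6 = g(2.236068) = 2.236068
x_7 = g(2.236068) = 2.236068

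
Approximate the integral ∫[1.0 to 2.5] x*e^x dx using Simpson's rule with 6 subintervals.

f(x) = x*e^x
a = 1.0, b = 2.5, n = 6
h = (b - a)/n = 0.250000

Simpson's rule: (h/3)[f(x₀) + 4f(x₁) + 2f(x₂) + ... + f(xₙ)]

x_0 = 1.0000, f(x_0) = 2.718282, coefficient = 1
x_1 = 1.2500, f(x_1) = 4.362929, coefficient = 4
x_2 = 1.5000, f(x_2) = 6.722534, coefficient = 2
x_3 = 1.7500, f(x_3) = 10.070555, coefficient = 4
x_4 = 2.0000, f(x_4) = 14.778112, coefficient = 2
x_5 = 2.2500, f(x_5) = 21.347406, coefficient = 4
x_6 = 2.5000, f(x_6) = 30.456235, coefficient = 1

I ≈ (0.250000/3) × 219.299364 = 18.274947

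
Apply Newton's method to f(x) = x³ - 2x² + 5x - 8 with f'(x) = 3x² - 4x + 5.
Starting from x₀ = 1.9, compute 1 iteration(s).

f(x) = x³ - 2x² + 5x - 8
f'(x) = 3x² - 4x + 5
x₀ = 1.9

Newton-Raphson formula: x_{n+1} = x_n - f(x_n)/f'(x_n)

Iteration 1:
  f(1.900000) = 1.139000
  f'(1.900000) = 8.230000
  x_1 = 1.900000 - 1.139000/8.230000 = 1.761604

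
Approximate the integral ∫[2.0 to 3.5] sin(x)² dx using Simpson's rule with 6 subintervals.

f(x) = sin(x)²
a = 2.0, b = 3.5, n = 6
h = (b - a)/n = 0.250000

Simpson's rule: (h/3)[f(x₀) + 4f(x₁) + 2f(x₂) + ... + f(xₙ)]

x_0 = 2.0000, f(x_0) = 0.826822, coefficient = 1
x_1 = 2.2500, f(x_1) = 0.605398, coefficient = 4
x_2 = 2.5000, f(x_2) = 0.358169, coefficient = 2
x_3 = 2.7500, f(x_3) = 0.145665, coefficient = 4
x_4 = 3.0000, f(x_4) = 0.019915, coefficient = 2
x_5 = 3.2500, f(x_5) = 0.011706, coefficient = 4
x_6 = 3.5000, f(x_6) = 0.123049, coefficient = 1

I ≈ (0.250000/3) × 4.757115 = 0.396426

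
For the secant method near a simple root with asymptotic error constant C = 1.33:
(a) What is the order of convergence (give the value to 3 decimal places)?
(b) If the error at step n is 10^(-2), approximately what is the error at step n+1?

(a) Secant method has superlinear convergence with order φ = (1+√5)/2 ≈ 1.618.
    This means |e_{n+1}| ≈ C|e_n|^1.618.

(b) With |e_n| = 10^(-2) and C = 1.33:
    |e_{n+1}| ≈ 1.33 × (10^(-2))^1.618 = 1.33 × 10^(-3.24)

(a) ≈ 1.618 (golden ratio); (b) |e_{n+1}| ≈ 7.723e-04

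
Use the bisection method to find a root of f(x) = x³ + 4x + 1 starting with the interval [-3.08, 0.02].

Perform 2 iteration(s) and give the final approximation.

f(x) = x³ + 4x + 1
Initial interval: [-3.08, 0.02]

Iteration 1:
  c_1 = (-3.080000 + 0.020000)/2 = -1.530000
  f(c_1) = f(-1.530000) = -8.701577
  f(a) × f(c) ≥ 0, new interval: [-1.530000, 0.020000]
Iteration 2:
  c_2 = (-1.530000 + 0.020000)/2 = -0.755000
  f(c_2) = f(-0.755000) = -2.450369
  f(a) × f(c) ≥ 0, new interval: [-0.755000, 0.020000]

After 2 iteration(s), the approximation is c_2 = -0.755000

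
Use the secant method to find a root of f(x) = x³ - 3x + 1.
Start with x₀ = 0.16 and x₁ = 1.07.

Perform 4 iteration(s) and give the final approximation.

f(x) = x³ - 3x + 1
x₀ = 0.16, x₁ = 1.07

Secant formula: x_{n+1} = x_n - f(x_n)(x_n - x_{n-1})/(f(x_n) - f(x_{n-1}))

Iteration 1:
  f(0.160000) = 0.524096
  f(1.070000) = -0.984957
  x_2 = 1.070000 - (-0.984957)×(1.070000 - 0.160000)/(-0.984957 - 0.524096)
       = 0.476044
Iteration 2:
  f(1.070000) = -0.984957
  f(0.476044) = -0.320252
  x_3 = 0.476044 - (-0.320252)×(0.476044 - 1.070000)/(-0.320252 - (-0.984957))
       = 0.189878
Iteration 3:
  f(0.476044) = -0.320252
  f(0.189878) = 0.437210
  x_4 = 0.189878 - 0.437210×(0.189878 - 0.476044)/(0.437210 - (-0.320252))
       = 0.355054
Iteration 4:
  f(0.189878) = 0.437210
  f(0.355054) = -0.020404
  x_5 = 0.355054 - (-0.020404)×(0.355054 - 0.189878)/(-0.020404 - 0.437210)
       = 0.347690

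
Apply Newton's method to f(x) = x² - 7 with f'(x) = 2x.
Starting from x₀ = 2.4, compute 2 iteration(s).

f(x) = x² - 7
f'(x) = 2x
x₀ = 2.4

Newton-Raphson formula: x_{n+1} = x_n - f(x_n)/f'(x_n)

Iteration 1:
  f(2.400000) = -1.240000
  f'(2.400000) = 4.800000
  x_1 = 2.400000 - (-1.240000)/4.800000 = 2.658333
Iteration 2:
  f(2.658333) = 0.066736
  f'(2.658333) = 5.316667
  x_2 = 2.658333 - 0.066736/5.316667 = 2.645781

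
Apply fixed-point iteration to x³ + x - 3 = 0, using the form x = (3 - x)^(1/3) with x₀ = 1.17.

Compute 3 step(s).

Equation: x³ + x - 3 = 0
Fixed-point form: x = (3 - x)^(1/3)
x₀ = 1.17

x_1 = g(1.170000) = 1.223161
x_2 = g(1.223161) = 1.211200
x_3 = g(1.211200) = 1.213912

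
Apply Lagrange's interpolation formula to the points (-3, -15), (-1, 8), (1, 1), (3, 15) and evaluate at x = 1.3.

Lagrange interpolation formula:
P(x) = Σ yᵢ × Lᵢ(x)
where Lᵢ(x) = Π_{j≠i} (x - xⱼ)/(xᵢ - xⱼ)

L_0(1.3) = (1.3 - (-1))/(-3 - (-1)) × (1.3 - 1)/(-3 - 1) × (1.3 - 3)/(-3 - 3) = 0.024438
L_1(1.3) = (1.3 - (-3))/(-1 - (-3)) × (1.3 - 1)/(-1 - 1) × (1.3 - 3)/(-1 - 3) = -0.137063
L_2(1.3) = (1.3 - (-3))/(1 - (-3)) × (1.3 - (-1))/(1 - (-1)) × (1.3 - 3)/(1 - 3) = 1.050812
L_3(1.3) = (1.3 - (-3))/(3 - (-3)) × (1.3 - (-1))/(3 - (-1)) × (1.3 - 1)/(3 - 1) = 0.061813

P(1.3) = (-15)×L_0(1.3) + 8×L_1(1.3) + 1×L_2(1.3) + 15×L_3(1.3)
P(1.3) = 0.514938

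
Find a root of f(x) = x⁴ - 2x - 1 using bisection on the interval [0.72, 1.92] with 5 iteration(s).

f(x) = x⁴ - 2x - 1
Initial interval: [0.72, 1.92]

Iteration 1:
  c_1 = (0.720000 + 1.920000)/2 = 1.320000
  f(c_1) = f(1.320000) = -0.604042
  f(a) × f(c) ≥ 0, new interval: [1.320000, 1.920000]
Iteration 2:
  c_2 = (1.320000 + 1.920000)/2 = 1.620000
  f(c_2) = f(1.620000) = 2.647475
  f(a) × f(c) < 0, new interval: [1.320000, 1.620000]
Iteration 3:
  c_3 = (1.320000 + 1.620000)/2 = 1.470000
  f(c_3) = f(1.470000) = 0.729489
  f(a) × f(c) < 0, new interval: [1.320000, 1.470000]
Iteration 4:
  c_4 = (1.320000 + 1.470000)/2 = 1.395000
  f(c_4) = f(1.395000) = -0.002987
  f(a) × f(c) ≥ 0, new interval: [1.395000, 1.470000]
Iteration 5:
  c_5 = (1.395000 + 1.470000)/2 = 1.432500
  f(c_5) = f(1.432500) = 0.345935
  f(a) × f(c) < 0, new interval: [1.395000, 1.432500]

After 5 iteration(s), the approximation is c_5 = 1.432500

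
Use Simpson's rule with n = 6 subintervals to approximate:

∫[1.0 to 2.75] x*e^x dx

f(x) = x*e^x
a = 1.0, b = 2.75, n = 6
h = (b - a)/n = 0.291667

Simpson's rule: (h/3)[f(x₀) + 4f(x₁) + 2f(x₂) + ... + f(xₙ)]

x_0 = 1.0000, f(x_0) = 2.718282, coefficient = 1
x_1 = 1.2917, f(x_1) = 4.700176, coefficient = 4
x_2 = 1.5833, f(x_2) = 7.712679, coefficient = 2
x_3 = 1.8750, f(x_3) = 12.226536, coefficient = 4
x_4 = 2.1667, f(x_4) = 18.913133, coefficient = 2
x_5 = 2.4583, f(x_5) = 28.726411, coefficient = 4
x_6 = 2.7500, f(x_6) = 43.017238, coefficient = 1

I ≈ (0.291667/3) × 281.599638 = 27.377743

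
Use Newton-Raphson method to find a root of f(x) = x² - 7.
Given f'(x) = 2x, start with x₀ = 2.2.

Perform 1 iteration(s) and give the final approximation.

f(x) = x² - 7
f'(x) = 2x
x₀ = 2.2

Newton-Raphson formula: x_{n+1} = x_n - f(x_n)/f'(x_n)

Iteration 1:
  f(2.200000) = -2.160000
  f'(2.200000) = 4.400000
  x_1 = 2.200000 - (-2.160000)/4.400000 = 2.690909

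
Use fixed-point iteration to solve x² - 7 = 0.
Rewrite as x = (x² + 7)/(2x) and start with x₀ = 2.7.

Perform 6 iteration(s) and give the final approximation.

Equation: x² - 7 = 0
Fixed-point form: x = (x² + 7)/(2x)
x₀ = 2.7

x_1 = g(2.700000) = 2.646296
x_2 = g(2.646296) = 2.645751
x_3 = g(2.645751) = 2.645751
x_4 = g(2.645751) = 2.645751
x_5 = g(2.645751) = 2.645751
x_6 = g(2.645751) = 2.645751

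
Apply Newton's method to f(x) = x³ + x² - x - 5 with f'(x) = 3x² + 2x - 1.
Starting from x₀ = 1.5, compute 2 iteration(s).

f(x) = x³ + x² - x - 5
f'(x) = 3x² + 2x - 1
x₀ = 1.5

Newton-Raphson formula: x_{n+1} = x_n - f(x_n)/f'(x_n)

Iteration 1:
  f(1.500000) = -0.875000
  f'(1.500000) = 8.750000
  x_1 = 1.500000 - (-0.875000)/8.750000 = 1.600000
Iteration 2:
  f(1.600000) = 0.056000
  f'(1.600000) = 9.880000
  x_2 = 1.600000 - 0.056000/9.880000 = 1.594332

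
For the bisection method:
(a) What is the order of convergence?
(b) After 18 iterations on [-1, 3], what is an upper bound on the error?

(a) Bisection has linear (order 1) convergence; the error is halved each step.

(b) Error bound = (b-a)/2^n = (3 - (-1))/2^{18}
    = 4/2^{18}

(a) 1 (linear); (b) error ≤ 1.53e-05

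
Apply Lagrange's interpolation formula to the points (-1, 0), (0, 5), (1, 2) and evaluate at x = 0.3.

Lagrange interpolation formula:
P(x) = Σ yᵢ × Lᵢ(x)
where Lᵢ(x) = Π_{j≠i} (x - xⱼ)/(xᵢ - xⱼ)

L_0(0.3) = (0.3 - 0)/(-1 - 0) × (0.3 - 1)/(-1 - 1) = -0.105000
L_1(0.3) = (0.3 - (-1))/(0 - (-1)) × (0.3 - 1)/(0 - 1) = 0.910000
L_2(0.3) = (0.3 - (-1))/(1 - (-1)) × (0.3 - 0)/(1 - 0) = 0.195000

P(0.3) = 0×L_0(0.3) + 5×L_1(0.3) + 2×L_2(0.3)
P(0.3) = 4.940000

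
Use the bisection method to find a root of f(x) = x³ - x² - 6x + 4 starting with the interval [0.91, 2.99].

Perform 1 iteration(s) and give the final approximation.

f(x) = x³ - x² - 6x + 4
Initial interval: [0.91, 2.99]

Iteration 1:
  c_1 = (0.910000 + 2.990000)/2 = 1.950000
  f(c_1) = f(1.950000) = -4.087625
  f(a) × f(c) ≥ 0, new interval: [1.950000, 2.990000]

After 1 iteration(s), the approximation is c_1 = 1.950000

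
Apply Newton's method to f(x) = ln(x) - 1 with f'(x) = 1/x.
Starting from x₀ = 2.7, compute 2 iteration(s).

f(x) = ln(x) - 1
f'(x) = 1/x
x₀ = 2.7

Newton-Raphson formula: x_{n+1} = x_n - f(x_n)/f'(x_n)

Iteration 1:
  f(2.700000) = -0.006748
  f'(2.700000) = 0.370370
  x_1 = 2.700000 - (-0.006748)/0.370370 = 2.718220
Iteration 2:
  f(2.718220) = -0.000023
  f'(2.718220) = 0.367888
  x_2 = 2.718220 - (-0.000023)/0.367888 = 2.718282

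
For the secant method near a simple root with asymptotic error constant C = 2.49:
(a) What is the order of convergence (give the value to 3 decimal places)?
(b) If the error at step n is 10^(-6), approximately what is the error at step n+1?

(a) Secant method has superlinear convergence with order φ = (1+√5)/2 ≈ 1.618.
    This means |e_{n+1}| ≈ C|e_n|^1.618.

(b) With |e_n| = 10^(-6) and C = 2.49:
    |e_{n+1}| ≈ 2.49 × (10^(-6))^1.618 = 2.49 × 10^(-9.71)

(a) ≈ 1.618 (golden ratio); (b) |e_{n+1}| ≈ 4.875e-10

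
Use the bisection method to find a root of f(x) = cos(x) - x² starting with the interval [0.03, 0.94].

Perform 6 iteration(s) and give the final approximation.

f(x) = cos(x) - x²
Initial interval: [0.03, 0.94]

Iteration 1:
  c_1 = (0.030000 + 0.940000)/2 = 0.485000
  f(c_1) = f(0.485000) = 0.649450
  f(a) × f(c) ≥ 0, new interval: [0.485000, 0.940000]
Iteration 2:
  c_2 = (0.485000 + 0.940000)/2 = 0.712500
  f(c_2) = f(0.712500) = 0.249074
  f(a) × f(c) ≥ 0, new interval: [0.712500, 0.940000]
Iteration 3:
  c_3 = (0.712500 + 0.940000)/2 = 0.826250
  f(c_3) = f(0.826250) = -0.005051
  f(a) × f(c) < 0, new interval: [0.712500, 0.826250]
Iteration 4:
  c_4 = (0.712500 + 0.826250)/2 = 0.769375
  f(c_4) = f(0.769375) = 0.126408
  f(a) × f(c) ≥ 0, new interval: [0.769375, 0.826250]
Iteration 5:
  c_5 = (0.769375 + 0.826250)/2 = 0.797812
  f(c_5) = f(0.797812) = 0.061769
  f(a) × f(c) ≥ 0, new interval: [0.797812, 0.826250]
Iteration 6:
  c_6 = (0.797812 + 0.826250)/2 = 0.812031
  f(c_6) = f(0.812031) = 0.028631
  f(a) × f(c) ≥ 0, new interval: [0.812031, 0.826250]

After 6 iteration(s), the approximation is c_6 = 0.812031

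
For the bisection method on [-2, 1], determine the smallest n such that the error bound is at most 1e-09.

We need (b-a)/2^n ≤ 1e-09
(1 - (-2))/2^n ≤ 1e-09
3/2^n ≤ 1e-09
2^n ≥ 3000000000
n ≥ log₂(3000000000) = 31.48
n ≥ 32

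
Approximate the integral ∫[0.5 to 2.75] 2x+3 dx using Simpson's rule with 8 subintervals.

f(x) = 2x+3
a = 0.5, b = 2.75, n = 8
h = (b - a)/n = 0.281250

Simpson's rule: (h/3)[f(x₀) + 4f(x₁) + 2f(x₂) + ... + f(xₙ)]

x_0 = 0.5000, f(x_0) = 4.000000, coefficient = 1
x_1 = 0.7812, f(x_1) = 4.562500, coefficient = 4
x_2 = 1.0625, f(x_2) = 5.125000, coefficient = 2
x_3 = 1.3438, f(x_3) = 5.687500, coefficient = 4
x_4 = 1.6250, f(x_4) = 6.250000, coefficient = 2
x_5 = 1.9062, f(x_5) = 6.812500, coefficient = 4
x_6 = 2.1875, f(x_6) = 7.375000, coefficient = 2
x_7 = 2.4688, f(x_7) = 7.937500, coefficient = 4
x_8 = 2.7500, f(x_8) = 8.500000, coefficient = 1

I ≈ (0.281250/3) × 150.000000 = 14.062500
Exact value: 14.062500
Error: 0.000000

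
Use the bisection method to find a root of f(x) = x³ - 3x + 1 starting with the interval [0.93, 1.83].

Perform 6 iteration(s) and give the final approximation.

f(x) = x³ - 3x + 1
Initial interval: [0.93, 1.83]

Iteration 1:
  c_1 = (0.930000 + 1.830000)/2 = 1.380000
  f(c_1) = f(1.380000) = -0.511928
  f(a) × f(c) ≥ 0, new interval: [1.380000, 1.830000]
Iteration 2:
  c_2 = (1.380000 + 1.830000)/2 = 1.605000
  f(c_2) = f(1.605000) = 0.319520
  f(a) × f(c) < 0, new interval: [1.380000, 1.605000]
Iteration 3:
  c_3 = (1.380000 + 1.605000)/2 = 1.492500
  f(c_3) = f(1.492500) = -0.152872
  f(a) × f(c) ≥ 0, new interval: [1.492500, 1.605000]
Iteration 4:
  c_4 = (1.492500 + 1.605000)/2 = 1.548750
  f(c_4) = f(1.548750) = 0.068623
  f(a) × f(c) < 0, new interval: [1.492500, 1.548750]
Iteration 5:
  c_5 = (1.492500 + 1.548750)/2 = 1.520625
  f(c_5) = f(1.520625) = -0.045733
  f(a) × f(c) ≥ 0, new interval: [1.520625, 1.548750]
Iteration 6:
  c_6 = (1.520625 + 1.548750)/2 = 1.534687
  f(c_6) = f(1.534687) = 0.010534
  f(a) × f(c) < 0, new interval: [1.520625, 1.534687]

After 6 iteration(s), the approximation is c_6 = 1.534687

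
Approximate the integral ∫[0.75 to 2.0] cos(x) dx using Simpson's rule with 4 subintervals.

f(x) = cos(x)
a = 0.75, b = 2.0, n = 4
h = (b - a)/n = 0.312500

Simpson's rule: (h/3)[f(x₀) + 4f(x₁) + 2f(x₂) + ... + f(xₙ)]

x_0 = 0.7500, f(x_0) = 0.731689, coefficient = 1
x_1 = 1.0625, f(x_1) = 0.486690, coefficient = 4
x_2 = 1.3750, f(x_2) = 0.194548, coefficient = 2
x_3 = 1.6875, f(x_3) = -0.116439, coefficient = 4
x_4 = 2.0000, f(x_4) = -0.416147, coefficient = 1

I ≈ (0.312500/3) × 2.185640 = 0.227671
Exact value: 0.227659
Error: 0.000012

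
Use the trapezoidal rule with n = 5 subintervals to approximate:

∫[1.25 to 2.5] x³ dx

f(x) = x³
a = 1.25, b = 2.5, n = 5
h = (b - a)/n = 0.250000

Trapezoidal rule: (h/2)[f(x₀) + 2f(x₁) + 2f(x₂) + ... + f(xₙ)]

x_0 = 1.2500, f(x_0) = 1.953125, coefficient = 1
x_1 = 1.5000, f(x_1) = 3.375000, coefficient = 2
x_2 = 1.7500, f(x_2) = 5.359375, coefficient = 2
x_3 = 2.0000, f(x_3) = 8.000000, coefficient = 2
x_4 = 2.2500, f(x_4) = 11.390625, coefficient = 2
x_5 = 2.5000, f(x_5) = 15.625000, coefficient = 1

I ≈ (0.250000/2) × 73.828125 = 9.228516
Exact value: 9.155273
Error: 0.073242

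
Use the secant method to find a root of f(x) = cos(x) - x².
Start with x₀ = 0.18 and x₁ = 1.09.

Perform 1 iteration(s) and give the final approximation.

f(x) = cos(x) - x²
x₀ = 0.18, x₁ = 1.09

Secant formula: x_{n+1} = x_n - f(x_n)(x_n - x_{n-1})/(f(x_n) - f(x_{n-1}))

Iteration 1:
  f(0.180000) = 0.951444
  f(1.090000) = -0.725615
  x_2 = 1.090000 - (-0.725615)×(1.090000 - 0.180000)/(-0.725615 - 0.951444)
       = 0.696269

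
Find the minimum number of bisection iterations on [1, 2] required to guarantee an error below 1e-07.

We need (b-a)/2^n ≤ 1e-07
(2 - 1)/2^n ≤ 1e-07
1/2^n ≤ 1e-07
2^n ≥ 10000000
n ≥ log₂(10000000) = 23.25
n ≥ 24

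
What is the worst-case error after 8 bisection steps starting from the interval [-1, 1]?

Bisection error bound: |error| ≤ (b-a)/2^n
|error| ≤ (1 - (-1))/2^8 = 2/2^8
|error| ≤ 0.0078125000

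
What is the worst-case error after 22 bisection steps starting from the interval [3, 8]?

Bisection error bound: |error| ≤ (b-a)/2^n
|error| ≤ (8 - 3)/2^22 = 5/2^22
|error| ≤ 0.0000011921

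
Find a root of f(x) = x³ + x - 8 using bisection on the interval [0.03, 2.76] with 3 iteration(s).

f(x) = x³ + x - 8
Initial interval: [0.03, 2.76]

Iteration 1:
  c_1 = (0.030000 + 2.760000)/2 = 1.395000
  f(c_1) = f(1.395000) = -3.890295
  f(a) × f(c) ≥ 0, new interval: [1.395000, 2.760000]
Iteration 2:
  c_2 = (1.395000 + 2.760000)/2 = 2.077500
  f(c_2) = f(2.077500) = 3.044003
  f(a) × f(c) < 0, new interval: [1.395000, 2.077500]
Iteration 3:
  c_3 = (1.395000 + 2.077500)/2 = 1.736250
  f(c_3) = f(1.736250) = -1.029713
  f(a) × f(c) ≥ 0, new interval: [1.736250, 2.077500]

After 3 iteration(s), the approximation is c_3 = 1.736250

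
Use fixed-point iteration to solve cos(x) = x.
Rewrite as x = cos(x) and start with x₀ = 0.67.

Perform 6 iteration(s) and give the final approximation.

Equation: cos(x) = x
Fixed-point form: x = cos(x)
x₀ = 0.67

x_1 = g(0.670000) = 0.783822
x_2 = g(0.783822) = 0.708221
x_3 = g(0.708221) = 0.759521
x_4 = g(0.759521) = 0.725166
x_5 = g(0.725166) = 0.748389
x_6 = g(0.748389) = 0.732786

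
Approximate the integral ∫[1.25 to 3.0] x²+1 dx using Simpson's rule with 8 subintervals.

f(x) = x²+1
a = 1.25, b = 3.0, n = 8
h = (b - a)/n = 0.218750

Simpson's rule: (h/3)[f(x₀) + 4f(x₁) + 2f(x₂) + ... + f(xₙ)]

x_0 = 1.2500, f(x_0) = 2.562500, coefficient = 1
x_1 = 1.4688, f(x_1) = 3.157227, coefficient = 4
x_2 = 1.6875, f(x_2) = 3.847656, coefficient = 2
x_3 = 1.9062, f(x_3) = 4.633789, coefficient = 4
x_4 = 2.1250, f(x_4) = 5.515625, coefficient = 2
x_5 = 2.3438, f(x_5) = 6.493164, coefficient = 4
x_6 = 2.5625, f(x_6) = 7.566406, coefficient = 2
x_7 = 2.7812, f(x_7) = 8.735352, coefficient = 4
x_8 = 3.0000, f(x_8) = 10.000000, coefficient = 1

I ≈ (0.218750/3) × 138.500000 = 10.098958
Exact value: 10.098958
Error: 0.000000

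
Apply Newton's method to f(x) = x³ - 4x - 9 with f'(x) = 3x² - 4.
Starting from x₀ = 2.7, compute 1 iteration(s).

f(x) = x³ - 4x - 9
f'(x) = 3x² - 4
x₀ = 2.7

Newton-Raphson formula: x_{n+1} = x_n - f(x_n)/f'(x_n)

Iteration 1:
  f(2.700000) = -0.117000
  f'(2.700000) = 17.870000
  x_1 = 2.700000 - (-0.117000)/17.870000 = 2.706547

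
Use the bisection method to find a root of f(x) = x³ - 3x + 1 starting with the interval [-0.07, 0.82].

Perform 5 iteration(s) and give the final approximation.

f(x) = x³ - 3x + 1
Initial interval: [-0.07, 0.82]

Iteration 1:
  c_1 = (-0.070000 + 0.820000)/2 = 0.375000
  f(c_1) = f(0.375000) = -0.072266
  f(a) × f(c) < 0, new interval: [-0.070000, 0.375000]
Iteration 2:
  c_2 = (-0.070000 + 0.375000)/2 = 0.152500
  f(c_2) = f(0.152500) = 0.546047
  f(a) × f(c) ≥ 0, new interval: [0.152500, 0.375000]
Iteration 3:
  c_3 = (0.152500 + 0.375000)/2 = 0.263750
  f(c_3) = f(0.263750) = 0.227098
  f(a) × f(c) ≥ 0, new interval: [0.263750, 0.375000]
Iteration 4:
  c_4 = (0.263750 + 0.375000)/2 = 0.319375
  f(c_4) = f(0.319375) = 0.074451
  f(a) × f(c) ≥ 0, new interval: [0.319375, 0.375000]
Iteration 5:
  c_5 = (0.319375 + 0.375000)/2 = 0.347187
  f(c_5) = f(0.347187) = 0.000287
  f(a) × f(c) ≥ 0, new interval: [0.347187, 0.375000]

After 5 iteration(s), the approximation is c_5 = 0.347187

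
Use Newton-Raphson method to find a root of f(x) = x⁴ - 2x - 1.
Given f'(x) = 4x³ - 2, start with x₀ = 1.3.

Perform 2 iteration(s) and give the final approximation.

f(x) = x⁴ - 2x - 1
f'(x) = 4x³ - 2
x₀ = 1.3

Newton-Raphson formula: x_{n+1} = x_n - f(x_n)/f'(x_n)

Iteration 1:
  f(1.300000) = -0.743900
  f'(1.300000) = 6.788000
  x_1 = 1.300000 - (-0.743900)/6.788000 = 1.409590
Iteration 2:
  f(1.409590) = 0.128771
  f'(1.409590) = 9.203116
  x_2 = 1.409590 - 0.128771/9.203116 = 1.395598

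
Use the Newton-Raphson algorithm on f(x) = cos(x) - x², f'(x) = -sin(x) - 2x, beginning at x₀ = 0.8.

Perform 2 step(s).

f(x) = cos(x) - x²
f'(x) = -sin(x) - 2x
x₀ = 0.8

Newton-Raphson formula: x_{n+1} = x_n - f(x_n)/f'(x_n)

Iteration 1:
  f(0.800000) = 0.056707
  f'(0.800000) = -2.317356
  x_1 = 0.800000 - 0.056707/(-2.317356) = 0.824470
Iteration 2:
  f(0.824470) = -0.000806
  f'(0.824470) = -2.383129
  x_2 = 0.824470 - (-0.000806)/(-2.383129) = 0.824132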